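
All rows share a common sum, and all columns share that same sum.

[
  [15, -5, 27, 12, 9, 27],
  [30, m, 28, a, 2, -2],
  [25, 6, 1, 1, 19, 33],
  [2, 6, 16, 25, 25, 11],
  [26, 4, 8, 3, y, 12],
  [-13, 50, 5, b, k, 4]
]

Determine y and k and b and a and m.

y = 32, k = -2, b = 41, a = 3, m = 24

Rows 1 and 3 both sum to 85, so that's the common total.
Row 5 has 26 + 4 + 8 + 3 + 12 = 53; the blank must be 85 − 53 = 32.
Column 5 has 9 + 2 + 19 + 25 + 32 = 87; the blank must be 85 − 87 = -2.
Column 2 has -5 + 6 + 6 + 4 + 50 = 61; the blank must be 85 − 61 = 24.
Row 6 has -13 + 50 + 5 − 2 + 4 = 44; the blank must be 85 − 44 = 41.
Row 2 has 30 + 24 + 28 + 2 − 2 = 82; the blank must be 85 − 82 = 3.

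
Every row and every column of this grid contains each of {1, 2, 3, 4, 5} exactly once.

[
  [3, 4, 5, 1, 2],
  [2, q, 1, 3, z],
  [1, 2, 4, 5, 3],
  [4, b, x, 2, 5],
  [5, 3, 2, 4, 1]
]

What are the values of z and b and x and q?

z = 4, b = 1, x = 3, q = 5

For row 4, column 3: column 3 already has {1, 2, 4, 5}; that leaves 3.
For row 4, column 2: row 4 already has {2, 3, 4, 5}; that leaves 1.
Cell (2,2): column 2 already has {1, 2, 3, 4} → 5.
At (row 2, col 5): row 2 already has {1, 2, 3, 5}, so the value is 4.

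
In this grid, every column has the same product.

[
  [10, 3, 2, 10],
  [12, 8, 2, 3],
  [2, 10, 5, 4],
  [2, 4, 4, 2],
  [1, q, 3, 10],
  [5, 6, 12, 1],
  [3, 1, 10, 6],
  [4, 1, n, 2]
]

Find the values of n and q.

Columns 1 and 4 each multiply to 28800, so every column has product 28800.
Column 3: 2×2×5×4×3×12×10 = 28800, so the missing entry is 28800 ÷ 28800 = 1.
Column 2: 3×8×10×4×6×1×1 = 5760, so the missing entry is 28800 ÷ 5760 = 5.

n = 1, q = 5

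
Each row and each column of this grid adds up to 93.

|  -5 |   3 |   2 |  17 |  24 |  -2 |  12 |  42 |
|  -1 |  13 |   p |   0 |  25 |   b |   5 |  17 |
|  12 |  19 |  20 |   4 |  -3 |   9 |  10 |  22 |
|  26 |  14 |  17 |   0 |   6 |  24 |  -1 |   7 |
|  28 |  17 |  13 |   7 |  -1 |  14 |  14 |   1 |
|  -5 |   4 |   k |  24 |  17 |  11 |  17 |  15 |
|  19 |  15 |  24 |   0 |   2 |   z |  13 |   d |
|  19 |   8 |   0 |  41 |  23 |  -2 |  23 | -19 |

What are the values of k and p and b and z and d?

k = 10, p = 7, b = 27, z = 12, d = 8

Column 8: 42 + 17 + 22 + 7 + 1 + 15 − 19 = 85, so its missing entry is 93 − 85 = 8.
Row 7: 19 + 15 + 24 + 0 + 2 + 13 + 8 = 81, so its missing entry is 93 − 81 = 12.
Column 6: -2 + 9 + 24 + 14 + 11 + 12 − 2 = 66, so its missing entry is 93 − 66 = 27.
Row 2: -1 + 13 + 0 + 25 + 27 + 5 + 17 = 86, so its missing entry is 93 − 86 = 7.
Row 6: -5 + 4 + 24 + 17 + 11 + 17 + 15 = 83, so its missing entry is 93 − 83 = 10.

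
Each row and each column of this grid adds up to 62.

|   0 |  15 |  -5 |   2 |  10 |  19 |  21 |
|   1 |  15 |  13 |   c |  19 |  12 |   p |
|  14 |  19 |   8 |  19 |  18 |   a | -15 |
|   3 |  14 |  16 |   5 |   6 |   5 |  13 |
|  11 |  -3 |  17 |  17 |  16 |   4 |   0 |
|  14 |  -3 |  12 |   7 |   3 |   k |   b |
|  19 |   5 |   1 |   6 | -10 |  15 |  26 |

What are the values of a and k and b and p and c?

Row 3 has 14 + 19 + 8 + 19 + 18 − 15 = 63; the blank must be 62 − 63 = -1.
Column 6 has 19 + 12 − 1 + 5 + 4 + 15 = 54; the blank must be 62 − 54 = 8.
Row 6 has 14 − 3 + 12 + 7 + 3 + 8 = 41; the blank must be 62 − 41 = 21.
Column 7 has 21 − 15 + 13 + 0 + 21 + 26 = 66; the blank must be 62 − 66 = -4.
Row 2 has 1 + 15 + 13 + 19 + 12 − 4 = 56; the blank must be 62 − 56 = 6.

a = -1, k = 8, b = 21, p = -4, c = 6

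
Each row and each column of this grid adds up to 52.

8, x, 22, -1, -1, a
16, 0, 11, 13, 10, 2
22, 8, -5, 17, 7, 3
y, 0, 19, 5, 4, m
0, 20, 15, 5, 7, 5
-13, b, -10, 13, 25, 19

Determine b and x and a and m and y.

b = 18, x = 6, a = 18, m = 5, y = 19

Row 6: -13 − 10 + 13 + 25 + 19 = 34, so its missing entry is 52 − 34 = 18.
Column 2: 0 + 8 + 0 + 20 + 18 = 46, so its missing entry is 52 − 46 = 6.
Column 1: 8 + 16 + 22 + 0 − 13 = 33, so its missing entry is 52 − 33 = 19.
Row 1: 8 + 6 + 22 − 1 − 1 = 34, so its missing entry is 52 − 34 = 18.
Row 4: 19 + 0 + 19 + 5 + 4 = 47, so its missing entry is 52 − 47 = 5.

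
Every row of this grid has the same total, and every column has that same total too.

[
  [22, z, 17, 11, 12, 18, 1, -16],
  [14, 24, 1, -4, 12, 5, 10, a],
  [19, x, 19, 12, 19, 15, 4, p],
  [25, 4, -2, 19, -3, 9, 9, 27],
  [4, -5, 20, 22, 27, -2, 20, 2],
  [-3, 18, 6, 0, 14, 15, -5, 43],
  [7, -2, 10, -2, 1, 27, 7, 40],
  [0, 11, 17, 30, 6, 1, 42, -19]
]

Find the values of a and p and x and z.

a = 26, p = -15, x = 15, z = 23

Rows 4 and 5 both sum to 88, so that's the common total.
The known cells in row 1 total 65, leaving 88 − 65 = 23 for the blank.
The known cells in row 2 total 62, leaving 88 − 62 = 26 for the blank.
The known cells in column 2 total 73, leaving 88 − 73 = 15 for the blank.
The known cells in row 3 total 103, leaving 88 − 103 = -15 for the blank.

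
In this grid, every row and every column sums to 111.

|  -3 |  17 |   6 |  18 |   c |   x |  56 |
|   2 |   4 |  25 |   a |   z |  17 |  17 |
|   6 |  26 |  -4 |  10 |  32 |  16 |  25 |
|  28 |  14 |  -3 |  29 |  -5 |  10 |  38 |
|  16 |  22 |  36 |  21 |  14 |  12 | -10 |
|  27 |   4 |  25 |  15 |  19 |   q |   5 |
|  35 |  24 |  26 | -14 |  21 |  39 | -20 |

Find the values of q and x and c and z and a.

Row 6 has 27 + 4 + 25 + 15 + 19 + 5 = 95; the blank must be 111 − 95 = 16.
Column 6 has 17 + 16 + 10 + 12 + 16 + 39 = 110; the blank must be 111 − 110 = 1.
Row 1 has -3 + 17 + 6 + 18 + 1 + 56 = 95; the blank must be 111 − 95 = 16.
Column 5 has 16 + 32 − 5 + 14 + 19 + 21 = 97; the blank must be 111 − 97 = 14.
Row 2 has 2 + 4 + 25 + 14 + 17 + 17 = 79; the blank must be 111 − 79 = 32.

q = 16, x = 1, c = 16, z = 14, a = 32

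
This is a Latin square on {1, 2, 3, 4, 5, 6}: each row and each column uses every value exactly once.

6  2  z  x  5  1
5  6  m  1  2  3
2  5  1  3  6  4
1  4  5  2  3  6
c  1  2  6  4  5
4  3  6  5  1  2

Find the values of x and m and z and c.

x = 4, m = 4, z = 3, c = 3

Cell (2,3): row 2 already has {1, 2, 3, 5, 6} → 4.
At (row 5, col 1): row 5 already has {1, 2, 4, 5, 6}, so the value is 3.
For row 1, column 4: column 4 already has {1, 2, 3, 5, 6}; that leaves 4.
Cell (1,3): row 1 already has {1, 2, 4, 5, 6} → 3.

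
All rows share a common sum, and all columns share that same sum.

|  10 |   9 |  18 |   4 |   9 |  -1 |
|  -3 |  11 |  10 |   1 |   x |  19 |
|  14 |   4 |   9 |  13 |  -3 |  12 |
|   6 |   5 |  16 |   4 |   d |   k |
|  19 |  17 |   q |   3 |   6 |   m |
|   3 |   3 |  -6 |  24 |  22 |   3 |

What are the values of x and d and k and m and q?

x = 11, d = 4, k = 14, m = 2, q = 2

Rows 1 and 3 both sum to 49, so that's the common total.
Column 3 has 18 + 10 + 9 + 16 − 6 = 47; the blank must be 49 − 47 = 2.
Row 2 has -3 + 11 + 10 + 1 + 19 = 38; the blank must be 49 − 38 = 11.
Column 5 has 9 + 11 − 3 + 6 + 22 = 45; the blank must be 49 − 45 = 4.
Row 5 has 19 + 17 + 2 + 3 + 6 = 47; the blank must be 49 − 47 = 2.
Row 4 has 6 + 5 + 16 + 4 + 4 = 35; the blank must be 49 − 35 = 14.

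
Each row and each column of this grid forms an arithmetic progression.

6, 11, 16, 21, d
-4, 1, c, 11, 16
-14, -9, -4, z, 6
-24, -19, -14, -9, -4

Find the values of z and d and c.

Along each row the entries change by 5 per step; down each column they change by -10.
Row 3: from -14 at column 1, stepping by 5 to column 4 gives 1.
Row 1: from 6 at column 1, stepping by 5 to column 5 gives 26.
Row 2: from -4 at column 1, stepping by 5 to column 3 gives 6.

z = 1, d = 26, c = 6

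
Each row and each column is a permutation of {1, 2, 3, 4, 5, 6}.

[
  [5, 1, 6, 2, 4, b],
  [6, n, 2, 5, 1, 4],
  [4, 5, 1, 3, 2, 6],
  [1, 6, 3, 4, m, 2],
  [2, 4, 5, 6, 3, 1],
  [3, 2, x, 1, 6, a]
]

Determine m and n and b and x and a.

For row 4, column 5: row 4 already has {1, 2, 3, 4, 6}; that leaves 5.
At (row 2, col 2): row 2 already has {1, 2, 4, 5, 6}, so the value is 3.
For row 1, column 6: row 1 already has {1, 2, 4, 5, 6}; that leaves 3.
For row 6, column 6: column 6 already has {1, 2, 3, 4, 6}; that leaves 5.
Cell (6,3): row 6 already has {1, 2, 3, 5, 6} → 4.

m = 5, n = 3, b = 3, x = 4, a = 5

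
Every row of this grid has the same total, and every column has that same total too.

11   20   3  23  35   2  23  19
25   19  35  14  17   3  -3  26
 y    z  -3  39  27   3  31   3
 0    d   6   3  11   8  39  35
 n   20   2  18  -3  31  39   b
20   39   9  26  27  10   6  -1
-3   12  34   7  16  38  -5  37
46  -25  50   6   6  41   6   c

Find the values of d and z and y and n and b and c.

d = 34, z = 17, y = 19, n = 18, b = 11, c = 6

Rows 1 and 2 both sum to 136, so that's the common total.
The known cells in row 8 total 130, leaving 136 − 130 = 6 for the blank.
The known cells in row 4 total 102, leaving 136 − 102 = 34 for the blank.
The known cells in column 2 total 119, leaving 136 − 119 = 17 for the blank.
The known cells in row 3 total 117, leaving 136 − 117 = 19 for the blank.
The known cells in column 1 total 118, leaving 136 − 118 = 18 for the blank.
The known cells in row 5 total 125, leaving 136 − 125 = 11 for the blank.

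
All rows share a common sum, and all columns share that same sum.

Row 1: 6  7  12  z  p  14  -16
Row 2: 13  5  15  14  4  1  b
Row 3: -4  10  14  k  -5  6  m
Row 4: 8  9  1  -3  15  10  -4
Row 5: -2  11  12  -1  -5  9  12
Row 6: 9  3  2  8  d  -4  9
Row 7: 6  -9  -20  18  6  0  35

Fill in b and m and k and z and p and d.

Rows 4 and 5 both sum to 36, so that's the common total.
Row 6 has 9 + 3 + 2 + 8 − 4 + 9 = 27; the blank must be 36 − 27 = 9.
Column 5 has 4 − 5 + 15 − 5 + 9 + 6 = 24; the blank must be 36 − 24 = 12.
Row 1 has 6 + 7 + 12 + 12 + 14 − 16 = 35; the blank must be 36 − 35 = 1.
Column 4 has 1 + 14 − 3 − 1 + 8 + 18 = 37; the blank must be 36 − 37 = -1.
Row 3 has -4 + 10 + 14 − 1 − 5 + 6 = 20; the blank must be 36 − 20 = 16.
Row 2 has 13 + 5 + 15 + 14 + 4 + 1 = 52; the blank must be 36 − 52 = -16.

b = -16, m = 16, k = -1, z = 1, p = 12, d = 9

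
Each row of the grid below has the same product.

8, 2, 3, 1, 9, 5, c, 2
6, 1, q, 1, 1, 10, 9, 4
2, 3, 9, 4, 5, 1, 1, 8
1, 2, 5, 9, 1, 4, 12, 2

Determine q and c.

q = 4, c = 2

Rows 3 and 4 each multiply to 8640, so every row has product 8640.
Row 2: 6×1×1×1×10×9×4 = 2160, so the missing entry is 8640 ÷ 2160 = 4.
Row 1: 8×2×3×1×9×5×2 = 4320, so the missing entry is 8640 ÷ 4320 = 2.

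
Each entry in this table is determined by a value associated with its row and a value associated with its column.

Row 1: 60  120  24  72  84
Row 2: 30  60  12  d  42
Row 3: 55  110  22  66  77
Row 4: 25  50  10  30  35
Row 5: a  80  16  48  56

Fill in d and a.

Each row is a constant multiple of every other row — this is a multiplication table with the headers hidden.
Row 2 is 42/84 = 1/2 times row 1, so its entry in column 4 is 72 × 1/2 = 36.
Row 5 is 56/84 = 2/3 times row 1, so its entry in column 1 is 60 × 2/3 = 40.

d = 36, a = 40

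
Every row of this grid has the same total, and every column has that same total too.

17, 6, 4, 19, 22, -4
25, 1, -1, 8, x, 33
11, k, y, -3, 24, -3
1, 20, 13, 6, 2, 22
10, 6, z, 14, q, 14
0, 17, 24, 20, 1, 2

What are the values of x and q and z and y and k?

x = -2, q = 17, z = 3, y = 21, k = 14

Rows 1 and 4 both sum to 64, so that's the common total.
The known cells in column 2 total 50, leaving 64 − 50 = 14 for the blank.
The known cells in row 2 total 66, leaving 64 − 66 = -2 for the blank.
The known cells in column 5 total 47, leaving 64 − 47 = 17 for the blank.
The known cells in row 5 total 61, leaving 64 − 61 = 3 for the blank.
The known cells in row 3 total 43, leaving 64 − 43 = 21 for the blank.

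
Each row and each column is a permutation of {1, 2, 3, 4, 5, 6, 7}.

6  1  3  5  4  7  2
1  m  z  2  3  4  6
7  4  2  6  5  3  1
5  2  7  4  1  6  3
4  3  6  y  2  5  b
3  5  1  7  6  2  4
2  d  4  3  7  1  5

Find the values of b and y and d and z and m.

b = 7, y = 1, d = 6, z = 5, m = 7

For row 2, column 3: column 3 already has {1, 2, 3, 4, 6, 7}; that leaves 5.
For row 5, column 4: column 4 already has {2, 3, 4, 5, 6, 7}; that leaves 1.
Cell (7,2): row 7 already has {1, 2, 3, 4, 5, 7} → 6.
For row 2, column 2: row 2 already has {1, 2, 3, 4, 5, 6}; that leaves 7.
At (row 5, col 7): row 5 already has {1, 2, 3, 4, 5, 6}, so the value is 7.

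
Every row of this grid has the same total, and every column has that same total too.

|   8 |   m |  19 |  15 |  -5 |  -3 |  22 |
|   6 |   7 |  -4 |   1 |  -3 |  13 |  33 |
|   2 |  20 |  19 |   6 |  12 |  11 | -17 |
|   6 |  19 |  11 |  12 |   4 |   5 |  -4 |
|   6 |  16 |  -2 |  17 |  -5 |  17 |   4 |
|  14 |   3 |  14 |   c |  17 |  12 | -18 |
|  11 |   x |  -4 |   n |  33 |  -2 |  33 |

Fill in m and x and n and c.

Rows 2 and 3 both sum to 53, so that's the common total.
Row 1: 8 + 19 + 15 − 5 − 3 + 22 = 56, so its missing entry is 53 − 56 = -3.
Column 2: -3 + 7 + 20 + 19 + 16 + 3 = 62, so its missing entry is 53 − 62 = -9.
Row 6: 14 + 3 + 14 + 17 + 12 − 18 = 42, so its missing entry is 53 − 42 = 11.
Row 7: 11 − 9 − 4 + 33 − 2 + 33 = 62, so its missing entry is 53 − 62 = -9.

m = -3, x = -9, n = -9, c = 11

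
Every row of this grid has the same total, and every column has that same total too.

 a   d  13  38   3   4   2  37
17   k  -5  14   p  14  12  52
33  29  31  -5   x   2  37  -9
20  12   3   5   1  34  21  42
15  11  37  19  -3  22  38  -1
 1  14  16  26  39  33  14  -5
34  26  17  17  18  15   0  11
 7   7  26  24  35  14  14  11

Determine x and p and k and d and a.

x = 20, p = 25, k = 9, d = 30, a = 11

Rows 4 and 5 both sum to 138, so that's the common total.
The known cells in row 3 total 118, leaving 138 − 118 = 20 for the blank.
The known cells in column 1 total 127, leaving 138 − 127 = 11 for the blank.
The known cells in row 1 total 108, leaving 138 − 108 = 30 for the blank.
The known cells in column 2 total 129, leaving 138 − 129 = 9 for the blank.
The known cells in row 2 total 113, leaving 138 − 113 = 25 for the blank.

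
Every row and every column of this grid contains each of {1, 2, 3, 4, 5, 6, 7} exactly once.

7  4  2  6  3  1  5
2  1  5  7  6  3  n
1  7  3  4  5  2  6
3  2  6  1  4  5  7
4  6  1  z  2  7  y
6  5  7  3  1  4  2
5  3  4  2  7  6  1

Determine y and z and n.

Cell (2,7): row 2 already has {1, 2, 3, 5, 6, 7} → 4.
Cell (5,7): column 7 already has {1, 2, 4, 5, 6, 7} → 3.
Cell (5,4): row 5 already has {1, 2, 3, 4, 6, 7} → 5.

y = 3, z = 5, n = 4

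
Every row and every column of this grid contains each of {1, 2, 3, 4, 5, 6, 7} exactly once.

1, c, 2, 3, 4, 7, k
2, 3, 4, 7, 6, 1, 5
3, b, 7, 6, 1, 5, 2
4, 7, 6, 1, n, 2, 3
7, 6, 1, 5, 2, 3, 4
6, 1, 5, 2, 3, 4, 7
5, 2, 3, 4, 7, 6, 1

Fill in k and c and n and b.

For row 3, column 2: row 3 already has {1, 2, 3, 5, 6, 7}; that leaves 4.
Cell (1,2): column 2 already has {1, 2, 3, 4, 6, 7} → 5.
For row 4, column 5: row 4 already has {1, 2, 3, 4, 6, 7}; that leaves 5.
Cell (1,7): row 1 already has {1, 2, 3, 4, 5, 7} → 6.

k = 6, c = 5, n = 5, b = 4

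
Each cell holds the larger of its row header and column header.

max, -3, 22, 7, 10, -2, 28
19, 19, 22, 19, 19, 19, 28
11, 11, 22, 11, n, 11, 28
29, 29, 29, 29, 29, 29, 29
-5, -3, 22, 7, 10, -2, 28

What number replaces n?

11

max(11, 10) = 11.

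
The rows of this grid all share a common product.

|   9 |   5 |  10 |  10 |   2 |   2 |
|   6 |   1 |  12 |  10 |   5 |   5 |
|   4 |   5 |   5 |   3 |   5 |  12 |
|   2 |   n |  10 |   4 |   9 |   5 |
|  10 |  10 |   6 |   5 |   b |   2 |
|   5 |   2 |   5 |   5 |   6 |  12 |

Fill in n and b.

Rows 3 and 6 each multiply to 18000, so every row has product 18000.
Row 4: 2×10×4×9×5 = 3600, so the missing entry is 18000 ÷ 3600 = 5.
Row 5: 10×10×6×5×2 = 6000, so the missing entry is 18000 ÷ 6000 = 3.

n = 5, b = 3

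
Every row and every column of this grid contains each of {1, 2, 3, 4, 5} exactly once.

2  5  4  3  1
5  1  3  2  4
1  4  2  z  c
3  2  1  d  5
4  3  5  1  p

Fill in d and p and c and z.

d = 4, p = 2, c = 3, z = 5

Cell (5,5): row 5 already has {1, 3, 4, 5} → 2.
At (row 3, col 5): column 5 already has {1, 2, 4, 5}, so the value is 3.
For row 4, column 4: row 4 already has {1, 2, 3, 5}; that leaves 4.
At (row 3, col 4): row 3 already has {1, 2, 3, 4}, so the value is 5.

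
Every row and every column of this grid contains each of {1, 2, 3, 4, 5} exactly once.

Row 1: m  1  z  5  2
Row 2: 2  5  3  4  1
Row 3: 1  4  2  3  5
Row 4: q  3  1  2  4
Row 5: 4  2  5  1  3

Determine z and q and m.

z = 4, q = 5, m = 3

Cell (1,3): column 3 already has {1, 2, 3, 5} → 4.
At (row 1, col 1): row 1 already has {1, 2, 4, 5}, so the value is 3.
Cell (4,1): row 4 already has {1, 2, 3, 4} → 5.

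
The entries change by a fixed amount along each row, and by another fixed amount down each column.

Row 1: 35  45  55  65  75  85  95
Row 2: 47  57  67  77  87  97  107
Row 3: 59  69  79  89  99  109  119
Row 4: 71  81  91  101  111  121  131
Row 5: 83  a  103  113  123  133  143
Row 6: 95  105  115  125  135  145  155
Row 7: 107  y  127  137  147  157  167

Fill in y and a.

Along each row the entries change by 10 per step; down each column they change by 12.
Row 7: from 107 at column 1, stepping by 10 to column 2 gives 117.
Row 5: from 83 at column 1, stepping by 10 to column 2 gives 93.

y = 117, a = 93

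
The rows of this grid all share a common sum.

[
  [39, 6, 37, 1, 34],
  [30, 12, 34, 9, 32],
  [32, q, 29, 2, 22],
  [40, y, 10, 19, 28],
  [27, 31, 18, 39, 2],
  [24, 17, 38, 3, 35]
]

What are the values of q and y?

q = 32, y = 20

Row 1 sums to 117 and so does row 2; that's the common total.
In row 3 the known cells total 85, leaving 117 − 85 = 32.
In row 4 the known cells total 97, leaving 117 − 97 = 20.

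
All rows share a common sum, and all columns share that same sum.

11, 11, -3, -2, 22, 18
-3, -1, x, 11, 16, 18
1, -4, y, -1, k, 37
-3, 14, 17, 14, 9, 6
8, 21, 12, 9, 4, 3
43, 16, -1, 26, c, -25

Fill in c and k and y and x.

c = -2, k = 8, y = 16, x = 16

Rows 1 and 4 both sum to 57, so that's the common total.
Row 6: 43 + 16 − 1 + 26 − 25 = 59, so its missing entry is 57 − 59 = -2.
Row 2: -3 − 1 + 11 + 16 + 18 = 41, so its missing entry is 57 − 41 = 16.
Column 5: 22 + 16 + 9 + 4 − 2 = 49, so its missing entry is 57 − 49 = 8.
Row 3: 1 − 4 − 1 + 8 + 37 = 41, so its missing entry is 57 − 41 = 16.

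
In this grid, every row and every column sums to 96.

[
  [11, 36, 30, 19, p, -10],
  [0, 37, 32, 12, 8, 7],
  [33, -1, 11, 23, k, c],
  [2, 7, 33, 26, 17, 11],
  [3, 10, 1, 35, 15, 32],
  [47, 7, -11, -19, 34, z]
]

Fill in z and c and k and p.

Row 6: 47 + 7 − 11 − 19 + 34 = 58, so its missing entry is 96 − 58 = 38.
Column 6: -10 + 7 + 11 + 32 + 38 = 78, so its missing entry is 96 − 78 = 18.
Row 3: 33 − 1 + 11 + 23 + 18 = 84, so its missing entry is 96 − 84 = 12.
Row 1: 11 + 36 + 30 + 19 − 10 = 86, so its missing entry is 96 − 86 = 10.

z = 38, c = 18, k = 12, p = 10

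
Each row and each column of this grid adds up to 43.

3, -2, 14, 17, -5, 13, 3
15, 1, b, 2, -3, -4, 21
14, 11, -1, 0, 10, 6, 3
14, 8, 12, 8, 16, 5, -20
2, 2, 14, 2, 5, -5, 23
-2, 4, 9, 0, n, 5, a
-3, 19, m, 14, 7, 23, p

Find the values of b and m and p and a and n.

b = 11, m = -16, p = -1, a = 14, n = 13

Row 2: 15 + 1 + 2 − 3 − 4 + 21 = 32, so its missing entry is 43 − 32 = 11.
Column 3: 14 + 11 − 1 + 12 + 14 + 9 = 59, so its missing entry is 43 − 59 = -16.
Column 5: -5 − 3 + 10 + 16 + 5 + 7 = 30, so its missing entry is 43 − 30 = 13.
Row 6: -2 + 4 + 9 + 0 + 13 + 5 = 29, so its missing entry is 43 − 29 = 14.
Row 7: -3 + 19 − 16 + 14 + 7 + 23 = 44, so its missing entry is 43 − 44 = -1.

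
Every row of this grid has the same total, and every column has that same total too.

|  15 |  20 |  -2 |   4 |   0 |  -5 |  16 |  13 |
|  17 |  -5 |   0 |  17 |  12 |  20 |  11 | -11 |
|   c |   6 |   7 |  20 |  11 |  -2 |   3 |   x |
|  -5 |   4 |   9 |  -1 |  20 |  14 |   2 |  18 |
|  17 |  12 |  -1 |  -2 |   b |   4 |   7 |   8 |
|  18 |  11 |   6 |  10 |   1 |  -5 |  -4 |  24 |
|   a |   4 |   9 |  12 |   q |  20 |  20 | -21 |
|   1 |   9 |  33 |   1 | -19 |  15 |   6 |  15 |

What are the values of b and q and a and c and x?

Rows 1 and 2 both sum to 61, so that's the common total.
Row 5 has 17 + 12 − 1 − 2 + 4 + 7 + 8 = 45; the blank must be 61 − 45 = 16.
Column 8 has 13 − 11 + 18 + 8 + 24 − 21 + 15 = 46; the blank must be 61 − 46 = 15.
Row 3 has 6 + 7 + 20 + 11 − 2 + 3 + 15 = 60; the blank must be 61 − 60 = 1.
Column 5 has 0 + 12 + 11 + 20 + 16 + 1 − 19 = 41; the blank must be 61 − 41 = 20.
Row 7 has 4 + 9 + 12 + 20 + 20 + 20 − 21 = 64; the blank must be 61 − 64 = -3.

b = 16, q = 20, a = -3, c = 1, x = 15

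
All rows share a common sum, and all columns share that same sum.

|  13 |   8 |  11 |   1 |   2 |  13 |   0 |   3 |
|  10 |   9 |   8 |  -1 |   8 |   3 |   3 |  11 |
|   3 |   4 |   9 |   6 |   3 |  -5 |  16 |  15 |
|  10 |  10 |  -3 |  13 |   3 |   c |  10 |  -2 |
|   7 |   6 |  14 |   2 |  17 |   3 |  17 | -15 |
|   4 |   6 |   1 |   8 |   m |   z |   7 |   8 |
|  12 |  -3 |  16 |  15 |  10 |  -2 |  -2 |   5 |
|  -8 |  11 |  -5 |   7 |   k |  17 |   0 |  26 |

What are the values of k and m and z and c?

k = 3, m = 5, z = 12, c = 10

Rows 1 and 2 both sum to 51, so that's the common total.
Row 8: -8 + 11 − 5 + 7 + 17 + 0 + 26 = 48, so its missing entry is 51 − 48 = 3.
Column 5: 2 + 8 + 3 + 3 + 17 + 10 + 3 = 46, so its missing entry is 51 − 46 = 5.
Row 6: 4 + 6 + 1 + 8 + 5 + 7 + 8 = 39, so its missing entry is 51 − 39 = 12.
Row 4: 10 + 10 − 3 + 13 + 3 + 10 − 2 = 41, so its missing entry is 51 − 41 = 10.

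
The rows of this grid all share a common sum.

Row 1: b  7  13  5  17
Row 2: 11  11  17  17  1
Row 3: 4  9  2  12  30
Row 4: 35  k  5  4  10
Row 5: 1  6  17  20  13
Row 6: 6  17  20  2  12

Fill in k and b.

The complete rows each total 57.
Row 4 is missing 57 − 54 = 3 (since 35 + 5 + 4 + 10 = 54).
Row 1 is missing 57 − 42 = 15 (since 7 + 13 + 5 + 17 = 42).

k = 3, b = 15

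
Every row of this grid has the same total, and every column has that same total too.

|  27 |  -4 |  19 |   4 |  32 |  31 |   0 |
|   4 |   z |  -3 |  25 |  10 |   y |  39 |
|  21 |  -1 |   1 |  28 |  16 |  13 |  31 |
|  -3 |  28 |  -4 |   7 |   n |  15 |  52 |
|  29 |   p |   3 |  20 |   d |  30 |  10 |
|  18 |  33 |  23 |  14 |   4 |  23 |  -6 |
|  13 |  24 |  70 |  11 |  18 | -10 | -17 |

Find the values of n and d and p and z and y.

Rows 1 and 3 both sum to 109, so that's the common total.
The known cells in row 4 total 95, leaving 109 − 95 = 14 for the blank.
The known cells in column 5 total 94, leaving 109 − 94 = 15 for the blank.
The known cells in column 6 total 102, leaving 109 − 102 = 7 for the blank.
The known cells in row 2 total 82, leaving 109 − 82 = 27 for the blank.
The known cells in row 5 total 107, leaving 109 − 107 = 2 for the blank.

n = 14, d = 15, p = 2, z = 27, y = 7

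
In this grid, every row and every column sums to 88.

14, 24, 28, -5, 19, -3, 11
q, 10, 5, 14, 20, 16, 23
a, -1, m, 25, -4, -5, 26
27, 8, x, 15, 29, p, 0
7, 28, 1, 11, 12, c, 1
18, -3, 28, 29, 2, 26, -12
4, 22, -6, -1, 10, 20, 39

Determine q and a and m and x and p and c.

q = 0, a = 18, m = 29, x = 3, p = 6, c = 28

The known cells in row 5 total 60, leaving 88 − 60 = 28 for the blank.
The known cells in row 2 total 88, leaving 88 − 88 = 0 for the blank.
The known cells in column 1 total 70, leaving 88 − 70 = 18 for the blank.
The known cells in row 3 total 59, leaving 88 − 59 = 29 for the blank.
The known cells in column 3 total 85, leaving 88 − 85 = 3 for the blank.
The known cells in row 4 total 82, leaving 88 − 82 = 6 for the blank.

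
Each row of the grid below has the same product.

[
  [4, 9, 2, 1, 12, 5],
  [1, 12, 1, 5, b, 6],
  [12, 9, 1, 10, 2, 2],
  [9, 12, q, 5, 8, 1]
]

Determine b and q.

Rows 1 and 3 each multiply to 4320, so every row has product 4320.
Row 2: 1×12×1×5×6 = 360, so the missing entry is 4320 ÷ 360 = 12.
Row 4: 9×12×5×8×1 = 4320, so the missing entry is 4320 ÷ 4320 = 1.

b = 12, q = 1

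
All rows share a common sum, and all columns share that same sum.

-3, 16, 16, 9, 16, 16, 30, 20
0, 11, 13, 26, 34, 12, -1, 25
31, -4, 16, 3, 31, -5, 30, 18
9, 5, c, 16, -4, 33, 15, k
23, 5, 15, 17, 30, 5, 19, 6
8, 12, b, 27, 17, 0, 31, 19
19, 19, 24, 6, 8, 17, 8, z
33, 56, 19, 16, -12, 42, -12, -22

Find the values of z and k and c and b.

z = 19, k = 35, c = 11, b = 6

Rows 1 and 2 both sum to 120, so that's the common total.
The known cells in row 7 total 101, leaving 120 − 101 = 19 for the blank.
The known cells in column 8 total 85, leaving 120 − 85 = 35 for the blank.
The known cells in row 4 total 109, leaving 120 − 109 = 11 for the blank.
The known cells in row 6 total 114, leaving 120 − 114 = 6 for the blank.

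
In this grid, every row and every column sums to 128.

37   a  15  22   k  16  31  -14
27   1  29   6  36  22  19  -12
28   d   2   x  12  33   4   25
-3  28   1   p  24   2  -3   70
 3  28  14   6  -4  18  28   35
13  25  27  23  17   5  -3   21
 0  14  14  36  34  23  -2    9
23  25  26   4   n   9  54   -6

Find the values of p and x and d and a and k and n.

Row 8: 23 + 25 + 26 + 4 + 9 + 54 − 6 = 135, so its missing entry is 128 − 135 = -7.
Column 5: 36 + 12 + 24 − 4 + 17 + 34 − 7 = 112, so its missing entry is 128 − 112 = 16.
Row 1: 37 + 15 + 22 + 16 + 16 + 31 − 14 = 123, so its missing entry is 128 − 123 = 5.
Column 2: 5 + 1 + 28 + 28 + 25 + 14 + 25 = 126, so its missing entry is 128 − 126 = 2.
Row 3: 28 + 2 + 2 + 12 + 33 + 4 + 25 = 106, so its missing entry is 128 − 106 = 22.
Row 4: -3 + 28 + 1 + 24 + 2 − 3 + 70 = 119, so its missing entry is 128 − 119 = 9.

p = 9, x = 22, d = 2, a = 5, k = 16, n = -7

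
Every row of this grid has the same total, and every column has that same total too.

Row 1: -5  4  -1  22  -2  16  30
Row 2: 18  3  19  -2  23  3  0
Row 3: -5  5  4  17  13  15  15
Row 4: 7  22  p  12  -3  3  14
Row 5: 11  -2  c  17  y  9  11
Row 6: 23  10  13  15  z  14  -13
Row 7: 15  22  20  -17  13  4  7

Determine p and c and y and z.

p = 9, c = 0, y = 18, z = 2

Rows 1 and 2 both sum to 64, so that's the common total.
The known cells in row 4 total 55, leaving 64 − 55 = 9 for the blank.
The known cells in row 6 total 62, leaving 64 − 62 = 2 for the blank.
The known cells in column 5 total 46, leaving 64 − 46 = 18 for the blank.
The known cells in row 5 total 64, leaving 64 − 64 = 0 for the blank.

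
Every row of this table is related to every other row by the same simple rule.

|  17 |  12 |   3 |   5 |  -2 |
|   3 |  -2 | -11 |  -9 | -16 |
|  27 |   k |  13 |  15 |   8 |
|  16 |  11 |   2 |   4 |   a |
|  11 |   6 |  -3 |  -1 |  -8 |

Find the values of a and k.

a = -3, k = 22

The difference between any two rows is the same in every column — this is an addition table with the headers hidden.
Row 4 minus row 1 is 4 − 5 = -1, so its entry in column 5 is -2 + (-1) = -3.
Row 3 minus row 1 is 15 − 5 = 10, so its entry in column 2 is 12 + 10 = 22.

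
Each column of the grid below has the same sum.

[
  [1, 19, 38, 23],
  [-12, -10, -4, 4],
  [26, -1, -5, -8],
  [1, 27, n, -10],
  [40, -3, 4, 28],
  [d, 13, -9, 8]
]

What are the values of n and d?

The complete columns each total 45.
Column 3 is missing 45 − 24 = 21 (since 38 − 4 − 5 + 4 − 9 = 24).
Column 1 is missing 45 − 56 = -11 (since 1 − 12 + 26 + 1 + 40 = 56).

n = 21, d = -11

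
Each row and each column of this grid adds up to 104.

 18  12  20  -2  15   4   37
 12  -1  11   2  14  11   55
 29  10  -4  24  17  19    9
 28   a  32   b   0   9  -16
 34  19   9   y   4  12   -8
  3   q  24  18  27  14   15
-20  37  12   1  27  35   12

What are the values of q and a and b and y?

The known cells in row 6 total 101, leaving 104 − 101 = 3 for the blank.
The known cells in column 2 total 80, leaving 104 − 80 = 24 for the blank.
The known cells in row 4 total 77, leaving 104 − 77 = 27 for the blank.
The known cells in row 5 total 70, leaving 104 − 70 = 34 for the blank.

q = 3, a = 24, b = 27, y = 34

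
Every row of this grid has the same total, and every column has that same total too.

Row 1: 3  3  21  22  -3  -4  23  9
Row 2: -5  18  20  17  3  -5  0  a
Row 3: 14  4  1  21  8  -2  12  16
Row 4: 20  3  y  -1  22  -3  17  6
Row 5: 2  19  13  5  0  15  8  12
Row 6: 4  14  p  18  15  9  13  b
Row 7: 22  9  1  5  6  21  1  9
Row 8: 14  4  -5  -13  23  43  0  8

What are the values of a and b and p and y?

Rows 1 and 3 both sum to 74, so that's the common total.
The known cells in row 2 total 48, leaving 74 − 48 = 26 for the blank.
The known cells in row 4 total 64, leaving 74 − 64 = 10 for the blank.
The known cells in column 8 total 86, leaving 74 − 86 = -12 for the blank.
The known cells in row 6 total 61, leaving 74 − 61 = 13 for the blank.

a = 26, b = -12, p = 13, y = 10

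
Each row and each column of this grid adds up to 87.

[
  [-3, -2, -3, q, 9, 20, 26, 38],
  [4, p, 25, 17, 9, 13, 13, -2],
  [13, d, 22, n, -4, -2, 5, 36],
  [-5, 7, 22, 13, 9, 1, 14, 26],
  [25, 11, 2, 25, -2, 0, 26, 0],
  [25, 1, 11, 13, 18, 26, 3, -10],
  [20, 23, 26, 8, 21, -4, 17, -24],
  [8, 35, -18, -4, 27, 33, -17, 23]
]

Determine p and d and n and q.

The known cells in row 2 total 79, leaving 87 − 79 = 8 for the blank.
The known cells in row 1 total 85, leaving 87 − 85 = 2 for the blank.
The known cells in column 4 total 74, leaving 87 − 74 = 13 for the blank.
The known cells in row 3 total 83, leaving 87 − 83 = 4 for the blank.

p = 8, d = 4, n = 13, q = 2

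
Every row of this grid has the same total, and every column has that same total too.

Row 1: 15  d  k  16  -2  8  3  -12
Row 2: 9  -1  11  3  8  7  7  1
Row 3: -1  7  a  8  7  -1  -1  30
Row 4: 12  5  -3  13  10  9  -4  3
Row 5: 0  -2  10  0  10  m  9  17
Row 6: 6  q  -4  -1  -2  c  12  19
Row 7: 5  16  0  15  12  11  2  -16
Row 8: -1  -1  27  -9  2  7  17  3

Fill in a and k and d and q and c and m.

Rows 2 and 4 both sum to 45, so that's the common total.
Row 5 has 0 − 2 + 10 + 0 + 10 + 9 + 17 = 44; the blank must be 45 − 44 = 1.
Column 6 has 8 + 7 − 1 + 9 + 1 + 11 + 7 = 42; the blank must be 45 − 42 = 3.
Row 6 has 6 − 4 − 1 − 2 + 3 + 12 + 19 = 33; the blank must be 45 − 33 = 12.
Column 2 has -1 + 7 + 5 − 2 + 12 + 16 − 1 = 36; the blank must be 45 − 36 = 9.
Row 1 has 15 + 9 + 16 − 2 + 8 + 3 − 12 = 37; the blank must be 45 − 37 = 8.
Row 3 has -1 + 7 + 8 + 7 − 1 − 1 + 30 = 49; the blank must be 45 − 49 = -4.

a = -4, k = 8, d = 9, q = 12, c = 3, m = 1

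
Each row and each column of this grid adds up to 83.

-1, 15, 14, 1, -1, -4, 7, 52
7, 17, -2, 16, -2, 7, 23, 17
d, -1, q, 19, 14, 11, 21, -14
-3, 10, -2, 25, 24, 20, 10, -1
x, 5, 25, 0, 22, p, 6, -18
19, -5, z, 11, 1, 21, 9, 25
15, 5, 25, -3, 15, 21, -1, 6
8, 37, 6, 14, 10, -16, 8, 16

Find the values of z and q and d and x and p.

Column 6: -4 + 7 + 11 + 20 + 21 + 21 − 16 = 60, so its missing entry is 83 − 60 = 23.
Row 5: 5 + 25 + 0 + 22 + 23 + 6 − 18 = 63, so its missing entry is 83 − 63 = 20.
Column 1: -1 + 7 − 3 + 20 + 19 + 15 + 8 = 65, so its missing entry is 83 − 65 = 18.
Row 3: 18 − 1 + 19 + 14 + 11 + 21 − 14 = 68, so its missing entry is 83 − 68 = 15.
Row 6: 19 − 5 + 11 + 1 + 21 + 9 + 25 = 81, so its missing entry is 83 − 81 = 2.

z = 2, q = 15, d = 18, x = 20, p = 23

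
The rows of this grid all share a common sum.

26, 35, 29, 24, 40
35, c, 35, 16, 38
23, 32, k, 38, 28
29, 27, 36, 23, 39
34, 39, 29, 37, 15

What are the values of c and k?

c = 30, k = 33

Row 1 sums to 154 and so does row 5; that's the common total.
In row 2 the known cells total 124, leaving 154 − 124 = 30.
In row 3 the known cells total 121, leaving 154 − 121 = 33.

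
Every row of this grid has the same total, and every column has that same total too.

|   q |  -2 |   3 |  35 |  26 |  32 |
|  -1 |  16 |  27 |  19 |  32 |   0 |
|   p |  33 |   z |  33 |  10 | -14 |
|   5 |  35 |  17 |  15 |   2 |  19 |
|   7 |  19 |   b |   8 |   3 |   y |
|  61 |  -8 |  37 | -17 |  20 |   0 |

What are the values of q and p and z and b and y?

Rows 2 and 4 both sum to 93, so that's the common total.
Row 1: -2 + 3 + 35 + 26 + 32 = 94, so its missing entry is 93 − 94 = -1.
Column 1: -1 − 1 + 5 + 7 + 61 = 71, so its missing entry is 93 − 71 = 22.
Column 6: 32 + 0 − 14 + 19 + 0 = 37, so its missing entry is 93 − 37 = 56.
Row 5: 7 + 19 + 8 + 3 + 56 = 93, so its missing entry is 93 − 93 = 0.
Row 3: 22 + 33 + 33 + 10 − 14 = 84, so its missing entry is 93 − 84 = 9.

q = -1, p = 22, z = 9, b = 0, y = 56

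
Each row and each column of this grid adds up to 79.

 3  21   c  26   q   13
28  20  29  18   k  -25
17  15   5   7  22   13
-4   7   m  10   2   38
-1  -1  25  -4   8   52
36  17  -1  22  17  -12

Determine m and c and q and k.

Row 4: -4 + 7 + 10 + 2 + 38 = 53, so its missing entry is 79 − 53 = 26.
Row 2: 28 + 20 + 29 + 18 − 25 = 70, so its missing entry is 79 − 70 = 9.
Column 5: 9 + 22 + 2 + 8 + 17 = 58, so its missing entry is 79 − 58 = 21.
Row 1: 3 + 21 + 26 + 21 + 13 = 84, so its missing entry is 79 − 84 = -5.

m = 26, c = -5, q = 21, k = 9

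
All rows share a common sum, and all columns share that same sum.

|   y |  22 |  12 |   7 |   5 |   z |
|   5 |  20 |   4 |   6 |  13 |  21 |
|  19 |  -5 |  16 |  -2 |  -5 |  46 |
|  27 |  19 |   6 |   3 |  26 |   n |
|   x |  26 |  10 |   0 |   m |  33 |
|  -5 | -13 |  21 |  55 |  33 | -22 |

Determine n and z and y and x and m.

Rows 2 and 3 both sum to 69, so that's the common total.
Column 5 has 5 + 13 − 5 + 26 + 33 = 72; the blank must be 69 − 72 = -3.
Row 5 has 26 + 10 + 0 − 3 + 33 = 66; the blank must be 69 − 66 = 3.
Column 1 has 5 + 19 + 27 + 3 − 5 = 49; the blank must be 69 − 49 = 20.
Row 1 has 20 + 22 + 12 + 7 + 5 = 66; the blank must be 69 − 66 = 3.
Row 4 has 27 + 19 + 6 + 3 + 26 = 81; the blank must be 69 − 81 = -12.

n = -12, z = 3, y = 20, x = 3, m = -3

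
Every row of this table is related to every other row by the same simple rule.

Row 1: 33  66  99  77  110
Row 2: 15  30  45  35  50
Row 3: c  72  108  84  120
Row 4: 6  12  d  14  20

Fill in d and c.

d = 18, c = 36

Each row is a constant multiple of every other row — this is a multiplication table with the headers hidden.
Row 4 is 20/110 = 2/11 times row 1, so its entry in column 3 is 99 × 2/11 = 18.
Row 3 is 120/110 = 12/11 times row 1, so its entry in column 1 is 33 × 12/11 = 36.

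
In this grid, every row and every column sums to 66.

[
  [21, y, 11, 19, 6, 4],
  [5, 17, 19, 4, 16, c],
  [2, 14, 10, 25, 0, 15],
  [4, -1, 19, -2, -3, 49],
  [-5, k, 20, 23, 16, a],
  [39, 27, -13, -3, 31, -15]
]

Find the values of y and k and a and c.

The known cells in row 1 total 61, leaving 66 − 61 = 5 for the blank.
The known cells in column 2 total 62, leaving 66 − 62 = 4 for the blank.
The known cells in row 5 total 58, leaving 66 − 58 = 8 for the blank.
The known cells in row 2 total 61, leaving 66 − 61 = 5 for the blank.

y = 5, k = 4, a = 8, c = 5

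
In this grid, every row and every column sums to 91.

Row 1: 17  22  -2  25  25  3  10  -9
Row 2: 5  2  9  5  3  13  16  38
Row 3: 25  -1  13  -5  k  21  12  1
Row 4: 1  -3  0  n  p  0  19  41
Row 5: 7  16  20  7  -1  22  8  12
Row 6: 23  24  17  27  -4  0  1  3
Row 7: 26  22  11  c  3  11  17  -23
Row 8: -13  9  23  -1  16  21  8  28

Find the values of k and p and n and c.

k = 25, p = 24, n = 9, c = 24

Row 3: 25 − 1 + 13 − 5 + 21 + 12 + 1 = 66, so its missing entry is 91 − 66 = 25.
Column 5: 25 + 3 + 25 − 1 − 4 + 3 + 16 = 67, so its missing entry is 91 − 67 = 24.
Row 4: 1 − 3 + 0 + 24 + 0 + 19 + 41 = 82, so its missing entry is 91 − 82 = 9.
Row 7: 26 + 22 + 11 + 3 + 11 + 17 − 23 = 67, so its missing entry is 91 − 67 = 24.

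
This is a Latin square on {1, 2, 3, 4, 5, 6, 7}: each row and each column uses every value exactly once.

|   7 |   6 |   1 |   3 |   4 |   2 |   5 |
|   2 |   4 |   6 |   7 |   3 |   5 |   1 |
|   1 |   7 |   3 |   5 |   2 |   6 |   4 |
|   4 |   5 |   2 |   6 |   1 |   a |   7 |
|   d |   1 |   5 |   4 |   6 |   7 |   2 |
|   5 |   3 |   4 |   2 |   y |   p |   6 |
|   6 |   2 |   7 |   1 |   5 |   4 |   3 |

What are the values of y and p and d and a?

y = 7, p = 1, d = 3, a = 3

At (row 6, col 5): column 5 already has {1, 2, 3, 4, 5, 6}, so the value is 7.
For row 5, column 1: row 5 already has {1, 2, 4, 5, 6, 7}; that leaves 3.
Cell (4,6): row 4 already has {1, 2, 4, 5, 6, 7} → 3.
Cell (6,6): row 6 already has {2, 3, 4, 5, 6, 7} → 1.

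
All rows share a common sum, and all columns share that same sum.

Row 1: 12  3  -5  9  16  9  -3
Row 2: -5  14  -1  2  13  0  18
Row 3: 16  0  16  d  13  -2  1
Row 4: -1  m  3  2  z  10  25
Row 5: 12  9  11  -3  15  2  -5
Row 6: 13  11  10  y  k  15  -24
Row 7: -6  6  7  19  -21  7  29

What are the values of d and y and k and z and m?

Rows 1 and 2 both sum to 41, so that's the common total.
Column 2 has 3 + 14 + 0 + 9 + 11 + 6 = 43; the blank must be 41 − 43 = -2.
Row 4 has -1 − 2 + 3 + 2 + 10 + 25 = 37; the blank must be 41 − 37 = 4.
Column 5 has 16 + 13 + 13 + 4 + 15 − 21 = 40; the blank must be 41 − 40 = 1.
Row 3 has 16 + 0 + 16 + 13 − 2 + 1 = 44; the blank must be 41 − 44 = -3.
Row 6 has 13 + 11 + 10 + 1 + 15 − 24 = 26; the blank must be 41 − 26 = 15.

d = -3, y = 15, k = 1, z = 4, m = -2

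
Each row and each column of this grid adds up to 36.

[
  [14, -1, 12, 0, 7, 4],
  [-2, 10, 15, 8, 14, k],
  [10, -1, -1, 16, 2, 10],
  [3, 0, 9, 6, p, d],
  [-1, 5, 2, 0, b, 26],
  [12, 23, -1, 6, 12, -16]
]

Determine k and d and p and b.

k = -9, d = 21, p = -3, b = 4

Row 5 has -1 + 5 + 2 + 0 + 26 = 32; the blank must be 36 − 32 = 4.
Column 5 has 7 + 14 + 2 + 4 + 12 = 39; the blank must be 36 − 39 = -3.
Row 4 has 3 + 0 + 9 + 6 − 3 = 15; the blank must be 36 − 15 = 21.
Row 2 has -2 + 10 + 15 + 8 + 14 = 45; the blank must be 36 − 45 = -9.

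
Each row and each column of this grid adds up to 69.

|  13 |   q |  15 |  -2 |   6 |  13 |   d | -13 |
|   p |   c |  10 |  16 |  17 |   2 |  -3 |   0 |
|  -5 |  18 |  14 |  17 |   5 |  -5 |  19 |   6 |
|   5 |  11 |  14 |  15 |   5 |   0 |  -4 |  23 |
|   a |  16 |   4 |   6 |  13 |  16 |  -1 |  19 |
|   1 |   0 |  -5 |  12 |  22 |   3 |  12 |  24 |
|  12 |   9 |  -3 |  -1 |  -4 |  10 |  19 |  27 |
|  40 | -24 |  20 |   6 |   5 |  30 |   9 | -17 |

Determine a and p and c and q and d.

The known cells in row 5 total 73, leaving 69 − 73 = -4 for the blank.
The known cells in column 7 total 51, leaving 69 − 51 = 18 for the blank.
The known cells in row 1 total 50, leaving 69 − 50 = 19 for the blank.
The known cells in column 2 total 49, leaving 69 − 49 = 20 for the blank.
The known cells in row 2 total 62, leaving 69 − 62 = 7 for the blank.

a = -4, p = 7, c = 20, q = 19, d = 18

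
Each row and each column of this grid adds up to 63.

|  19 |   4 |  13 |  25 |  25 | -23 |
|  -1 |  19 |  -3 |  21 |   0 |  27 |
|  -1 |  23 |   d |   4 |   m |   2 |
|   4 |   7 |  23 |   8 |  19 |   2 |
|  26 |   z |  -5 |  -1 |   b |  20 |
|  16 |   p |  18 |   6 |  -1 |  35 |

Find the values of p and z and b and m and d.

p = -11, z = 21, b = 2, m = 18, d = 17

The known cells in row 6 total 74, leaving 63 − 74 = -11 for the blank.
The known cells in column 3 total 46, leaving 63 − 46 = 17 for the blank.
The known cells in row 3 total 45, leaving 63 − 45 = 18 for the blank.
The known cells in column 5 total 61, leaving 63 − 61 = 2 for the blank.
The known cells in row 5 total 42, leaving 63 − 42 = 21 for the blank.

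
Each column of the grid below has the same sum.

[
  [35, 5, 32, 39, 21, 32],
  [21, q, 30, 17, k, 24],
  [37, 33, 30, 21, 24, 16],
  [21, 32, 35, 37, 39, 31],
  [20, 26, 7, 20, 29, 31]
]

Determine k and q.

k = 21, q = 38

The complete columns each total 134.
Column 5 is missing 134 − 113 = 21 (since 21 + 24 + 39 + 29 = 113).
Column 2 is missing 134 − 96 = 38 (since 5 + 33 + 32 + 26 = 96).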